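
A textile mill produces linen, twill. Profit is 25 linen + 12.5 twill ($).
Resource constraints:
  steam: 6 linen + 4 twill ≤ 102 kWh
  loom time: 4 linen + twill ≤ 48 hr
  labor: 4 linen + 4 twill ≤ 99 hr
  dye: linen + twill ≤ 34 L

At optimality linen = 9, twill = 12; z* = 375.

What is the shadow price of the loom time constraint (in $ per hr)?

Binding: steam and loom time. Non-binding: labor (15 unused), dye (13 unused).
Slack constraints have shadow price 0 (complementary slackness).
The binding rows give the dual system: 6·y_steam + 4·y_loom time = 25 and 4·y_steam + 1·y_loom time = 12.5.
This yields shadow prices y_steam = 2.5, y_loom time = 2.5.
Shadow price of loom time = 2.5.

2.5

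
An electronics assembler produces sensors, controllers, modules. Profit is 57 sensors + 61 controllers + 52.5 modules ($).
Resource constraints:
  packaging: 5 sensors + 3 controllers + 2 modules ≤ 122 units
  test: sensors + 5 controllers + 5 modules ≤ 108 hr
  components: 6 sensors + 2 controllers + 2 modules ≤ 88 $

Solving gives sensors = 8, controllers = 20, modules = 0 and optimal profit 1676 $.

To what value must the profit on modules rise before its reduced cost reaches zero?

Binding: test and components. Non-binding: packaging (22 unused).
Slack constraints have shadow price 0 (complementary slackness).
The binding rows give the dual system: 1·y_test + 6·y_components = 57 and 5·y_test + 2·y_components = 61.
→ y_test = 9 and y_components = 8.
modules enters the basis when its profit ≥ yᵀa₃ = 9·5 + 8·2 = 61.

61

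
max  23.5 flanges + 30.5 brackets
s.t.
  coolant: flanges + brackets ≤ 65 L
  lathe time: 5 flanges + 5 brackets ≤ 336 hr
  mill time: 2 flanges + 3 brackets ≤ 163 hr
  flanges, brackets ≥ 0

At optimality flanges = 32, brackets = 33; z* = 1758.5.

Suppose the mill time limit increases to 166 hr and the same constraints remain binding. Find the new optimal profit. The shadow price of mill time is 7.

1779.5

Δb = 3, so new z* = 1758.5 + (7)·(3) = 1758.5 + 21 = 1779.5.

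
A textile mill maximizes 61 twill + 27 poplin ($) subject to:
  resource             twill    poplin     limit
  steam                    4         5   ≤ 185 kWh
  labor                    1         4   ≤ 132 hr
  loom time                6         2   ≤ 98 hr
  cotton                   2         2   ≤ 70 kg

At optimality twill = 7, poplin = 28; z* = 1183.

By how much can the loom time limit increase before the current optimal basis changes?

Binding constraints: loom time, cotton. The basis is B = [[6,2],[2,2]] with det 8.
Per unit increase in loom time, x* moves by d = (0.25, -0.25).
The basis stays optimal until poplin reaches 0; allowable increase = 112 hr.

112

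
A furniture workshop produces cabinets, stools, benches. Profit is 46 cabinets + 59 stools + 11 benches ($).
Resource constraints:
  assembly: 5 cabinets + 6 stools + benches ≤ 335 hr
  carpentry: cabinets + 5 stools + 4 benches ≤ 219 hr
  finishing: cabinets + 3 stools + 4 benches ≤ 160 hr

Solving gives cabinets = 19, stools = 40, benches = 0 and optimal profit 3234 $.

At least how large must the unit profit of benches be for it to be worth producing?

Binding: assembly and carpentry. Non-binding: finishing (21 unused).
Since finishing is not tight, its dual is 0.
From A_Bᵀ y = c: 5·y_assembly + 1·y_carpentry = 46; 6·y_assembly + 5·y_carpentry = 59.
→ y_assembly = 9 and y_carpentry = 1.
benches enters the basis when its profit ≥ yᵀa₃ = 9·1 + 1·4 = 13.

13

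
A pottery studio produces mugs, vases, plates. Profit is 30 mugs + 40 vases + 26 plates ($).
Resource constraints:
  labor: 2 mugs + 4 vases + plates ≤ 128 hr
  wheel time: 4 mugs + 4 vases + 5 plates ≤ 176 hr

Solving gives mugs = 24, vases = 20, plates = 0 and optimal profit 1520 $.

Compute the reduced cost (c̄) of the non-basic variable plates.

-4

At the optimum: labor uses 128 of 128 (binding); wheel time uses 176 of 176 (binding).
From A_Bᵀ y = c: 2·y_labor + 4·y_wheel time = 30; 4·y_labor + 4·y_wheel time = 40.
Solving: y_labor = 5, y_wheel time = 5.
Reduced cost of plates: c₃ − yᵀa₃ = 26 − (5·1 + 5·5) = 26 − 30 = -4.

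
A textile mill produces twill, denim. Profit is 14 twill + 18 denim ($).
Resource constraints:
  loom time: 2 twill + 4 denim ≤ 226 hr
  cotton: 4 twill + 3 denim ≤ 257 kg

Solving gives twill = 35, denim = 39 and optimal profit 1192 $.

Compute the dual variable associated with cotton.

Check each constraint at x*: loom time 226/226 (tight); cotton 257/257 (tight).
The binding rows give the dual system: 2·y_loom time + 4·y_cotton = 14 and 4·y_loom time + 3·y_cotton = 18.
This yields shadow prices y_loom time = 3, y_cotton = 2.
Shadow price of cotton = 2.

2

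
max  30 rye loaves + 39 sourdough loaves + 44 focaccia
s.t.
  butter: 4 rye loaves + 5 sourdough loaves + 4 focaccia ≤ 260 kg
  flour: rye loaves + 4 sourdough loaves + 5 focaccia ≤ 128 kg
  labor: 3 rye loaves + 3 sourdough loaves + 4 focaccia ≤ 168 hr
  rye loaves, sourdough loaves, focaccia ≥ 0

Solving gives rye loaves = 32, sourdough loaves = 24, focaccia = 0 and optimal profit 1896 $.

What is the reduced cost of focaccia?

-7

Check each constraint at x*: butter 248/260 (slack 12); flour 128/128 (tight); labor 168/168 (tight).
Slack constraints have shadow price 0 (complementary slackness).
Dual feasibility on the basic columns requires 1·y_flour + 3·y_labor = 30, 4·y_flour + 3·y_labor = 39.
→ y_flour = 3 and y_labor = 9.
Reduced cost of focaccia: c₃ − yᵀa₃ = 44 − (3·5 + 9·4) = 44 − 51 = -7.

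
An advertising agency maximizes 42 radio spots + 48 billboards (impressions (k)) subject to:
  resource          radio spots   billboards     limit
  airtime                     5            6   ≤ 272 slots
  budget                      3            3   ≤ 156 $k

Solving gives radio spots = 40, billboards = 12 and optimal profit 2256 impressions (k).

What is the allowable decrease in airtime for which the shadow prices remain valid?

Binding constraints: airtime, budget. The basis is B = [[5,6],[3,3]] with det -3.
Per unit decrease in airtime, x* moves by d = (1, -1).
The basis stays optimal until billboards reaches 0; allowable decrease = 12 slots.

12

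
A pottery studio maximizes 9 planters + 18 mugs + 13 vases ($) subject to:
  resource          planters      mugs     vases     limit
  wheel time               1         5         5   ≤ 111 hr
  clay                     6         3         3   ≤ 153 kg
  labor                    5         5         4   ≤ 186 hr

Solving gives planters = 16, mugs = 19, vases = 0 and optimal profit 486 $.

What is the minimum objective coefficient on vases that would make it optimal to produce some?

At the optimum: wheel time uses 111 of 111 (binding); clay uses 153 of 153 (binding); labor uses 175 of 186 (slack = 11).
By complementary slackness, y = 0 for the non-binding constraint.
The binding rows give the dual system: 1·y_wheel time + 6·y_clay = 9 and 5·y_wheel time + 3·y_clay = 18.
Solving: y_wheel time = 3, y_clay = 1.
vases enters the basis when its profit ≥ yᵀa₃ = 3·5 + 1·3 = 18.

18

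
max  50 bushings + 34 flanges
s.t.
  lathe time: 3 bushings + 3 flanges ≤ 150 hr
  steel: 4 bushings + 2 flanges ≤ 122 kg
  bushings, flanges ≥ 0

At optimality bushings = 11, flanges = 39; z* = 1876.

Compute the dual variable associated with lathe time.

6

Both lathe time and steel are binding at x*.
From A_Bᵀ y = c: 3·y_lathe time + 4·y_steel = 50; 3·y_lathe time + 2·y_steel = 34.
→ y_lathe time = 6 and y_steel = 8.
Shadow price of lathe time = 6.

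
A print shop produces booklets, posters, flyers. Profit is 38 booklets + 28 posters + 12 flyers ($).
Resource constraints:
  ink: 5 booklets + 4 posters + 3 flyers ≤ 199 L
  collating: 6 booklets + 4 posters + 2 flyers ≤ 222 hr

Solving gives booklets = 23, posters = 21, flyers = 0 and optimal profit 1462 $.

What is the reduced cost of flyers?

-6

Both ink and collating are binding at x*.
Dual feasibility on the basic columns requires 5·y_ink + 6·y_collating = 38, 4·y_ink + 4·y_collating = 28.
Solving: y_ink = 4, y_collating = 3.
Reduced cost of flyers: c₃ − yᵀa₃ = 12 − (4·3 + 3·2) = 12 − 18 = -6.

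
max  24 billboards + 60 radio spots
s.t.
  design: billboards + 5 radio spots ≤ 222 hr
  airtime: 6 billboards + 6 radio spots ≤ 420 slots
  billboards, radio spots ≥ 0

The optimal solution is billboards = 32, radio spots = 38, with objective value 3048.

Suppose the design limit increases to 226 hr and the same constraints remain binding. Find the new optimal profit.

3084

At the optimum: design uses 222 of 222 (binding); airtime uses 420 of 420 (binding).
The binding rows give the dual system: 1·y_design + 6·y_airtime = 24 and 5·y_design + 6·y_airtime = 60.
This yields shadow prices y_design = 9, y_airtime = 2.5.
Δz = y_design·Δb = 9 × (4) = 36, so new z* = 3048 + 36 = 3084.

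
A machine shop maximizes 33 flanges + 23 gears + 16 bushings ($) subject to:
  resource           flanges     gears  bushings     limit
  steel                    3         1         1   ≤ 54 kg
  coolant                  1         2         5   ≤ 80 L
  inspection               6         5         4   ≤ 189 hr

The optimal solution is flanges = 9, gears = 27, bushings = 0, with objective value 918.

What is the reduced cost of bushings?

-3

At the optimum: steel uses 54 of 54 (binding); coolant uses 63 of 80 (slack = 17); inspection uses 189 of 189 (binding).
Slack constraints have shadow price 0 (complementary slackness).
The binding rows give the dual system: 3·y_steel + 6·y_inspection = 33 and 1·y_steel + 5·y_inspection = 23.
→ y_steel = 3 and y_inspection = 4.
Reduced cost of bushings: c₃ − yᵀa₃ = 16 − (3·1 + 4·4) = 16 − 19 = -3.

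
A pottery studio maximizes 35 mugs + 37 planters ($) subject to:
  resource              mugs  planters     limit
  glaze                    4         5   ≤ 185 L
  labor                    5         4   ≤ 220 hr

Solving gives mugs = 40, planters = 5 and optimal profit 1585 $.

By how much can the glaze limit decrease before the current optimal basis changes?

9

Binding constraints: glaze, labor. The basis is B = [[4,5],[5,4]] with det -9.
Per unit decrease in glaze, x* moves by d = (0.4444, -0.5556).
The basis stays optimal until planters reaches 0; allowable decrease = 9 L.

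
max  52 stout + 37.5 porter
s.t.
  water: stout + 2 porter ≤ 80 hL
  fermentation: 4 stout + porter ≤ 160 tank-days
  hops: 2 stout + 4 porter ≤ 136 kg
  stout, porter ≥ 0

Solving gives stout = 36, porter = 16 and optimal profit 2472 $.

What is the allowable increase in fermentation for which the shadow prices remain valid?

Binding constraints: fermentation, hops. The basis is B = [[4,1],[2,4]] with det 14.
Per unit increase in fermentation, x* moves by d = (0.2857, -0.1429).
The basis stays optimal until porter reaches 0; allowable increase = 112 tank-days.

112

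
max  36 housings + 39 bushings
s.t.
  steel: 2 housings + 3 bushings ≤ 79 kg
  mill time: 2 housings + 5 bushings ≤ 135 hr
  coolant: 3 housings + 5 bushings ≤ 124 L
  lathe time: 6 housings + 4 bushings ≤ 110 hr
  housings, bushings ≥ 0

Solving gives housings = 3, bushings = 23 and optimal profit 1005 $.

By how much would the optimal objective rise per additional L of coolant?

Binding: coolant and lathe time. Non-binding: steel (4 unused), mill time (14 unused).
By complementary slackness, y = 0 for the non-binding constraints.
From A_Bᵀ y = c: 3·y_coolant + 6·y_lathe time = 36; 5·y_coolant + 4·y_lathe time = 39.
Solving: y_coolant = 5, y_lathe time = 3.5.
Shadow price of coolant = 5.

5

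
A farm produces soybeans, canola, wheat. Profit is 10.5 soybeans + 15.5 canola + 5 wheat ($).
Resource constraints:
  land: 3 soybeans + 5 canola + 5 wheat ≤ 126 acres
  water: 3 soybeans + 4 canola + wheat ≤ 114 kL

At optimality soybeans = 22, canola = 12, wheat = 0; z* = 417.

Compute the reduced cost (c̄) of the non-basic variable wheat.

Check each constraint at x*: land 126/126 (tight); water 114/114 (tight).
From A_Bᵀ y = c: 3·y_land + 3·y_water = 10.5; 5·y_land + 4·y_water = 15.5.
This yields shadow prices y_land = 1.5, y_water = 2.
Reduced cost of wheat: c₃ − yᵀa₃ = 5 − (1.5·5 + 2·1) = 5 − 9.5 = -4.5.

-4.5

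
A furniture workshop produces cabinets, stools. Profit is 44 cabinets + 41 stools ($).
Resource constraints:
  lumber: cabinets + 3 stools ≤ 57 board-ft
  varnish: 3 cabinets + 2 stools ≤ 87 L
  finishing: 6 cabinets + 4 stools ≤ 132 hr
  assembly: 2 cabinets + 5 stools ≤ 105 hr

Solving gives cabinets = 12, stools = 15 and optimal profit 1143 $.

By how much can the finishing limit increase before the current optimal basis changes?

Binding constraints: lumber, finishing. The basis is B = [[1,3],[6,4]] with det -14.
Per unit increase in finishing, x* moves by d = (0.2143, -0.0714).
The basis stays optimal until varnish becomes binding; allowable increase = 42 hr.

42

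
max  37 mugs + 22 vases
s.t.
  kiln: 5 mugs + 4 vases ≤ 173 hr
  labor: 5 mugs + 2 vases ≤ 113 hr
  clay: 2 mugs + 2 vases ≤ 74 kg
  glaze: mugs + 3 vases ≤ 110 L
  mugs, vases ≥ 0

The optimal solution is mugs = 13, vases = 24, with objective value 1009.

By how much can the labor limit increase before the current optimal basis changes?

36

Binding constraints: labor, clay. The basis is B = [[5,2],[2,2]] with det 6.
Per unit increase in labor, x* moves by d = (0.3333, -0.3333).
The basis stays optimal until kiln becomes binding; allowable increase = 36 hr.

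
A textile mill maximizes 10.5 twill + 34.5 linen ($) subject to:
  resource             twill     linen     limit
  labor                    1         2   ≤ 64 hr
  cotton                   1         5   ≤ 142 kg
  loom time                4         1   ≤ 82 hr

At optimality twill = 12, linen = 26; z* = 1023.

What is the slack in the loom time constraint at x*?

loom time used = 4·12 + 1·26 = 74; slack = 82 − 74 = 8.

8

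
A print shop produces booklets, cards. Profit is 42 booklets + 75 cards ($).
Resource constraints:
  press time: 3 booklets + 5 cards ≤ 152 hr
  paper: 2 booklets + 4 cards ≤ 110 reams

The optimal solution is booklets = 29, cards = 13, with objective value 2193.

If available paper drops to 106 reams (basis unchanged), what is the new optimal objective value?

At the optimum: press time uses 152 of 152 (binding); paper uses 110 of 110 (binding).
The binding rows give the dual system: 3·y_press time + 2·y_paper = 42 and 5·y_press time + 4·y_paper = 75.
This yields shadow prices y_press time = 9, y_paper = 7.5.
Δz = y_paper·Δb = 7.5 × (-4) = -30, so new z* = 2193 − 30 = 2163.

2163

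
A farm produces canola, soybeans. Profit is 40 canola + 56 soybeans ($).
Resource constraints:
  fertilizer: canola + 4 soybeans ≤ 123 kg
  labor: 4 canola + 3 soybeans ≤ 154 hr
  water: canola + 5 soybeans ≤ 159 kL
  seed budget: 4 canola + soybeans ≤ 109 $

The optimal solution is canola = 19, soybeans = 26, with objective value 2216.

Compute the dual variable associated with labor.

8

At the optimum: fertilizer uses 123 of 123 (binding); labor uses 154 of 154 (binding); water uses 149 of 159 (slack = 10); seed budget uses 102 of 109 (slack = 7).
Slack constraints have shadow price 0 (complementary slackness).
Dual feasibility on the basic columns requires 1·y_fertilizer + 4·y_labor = 40, 4·y_fertilizer + 3·y_labor = 56.
Solving: y_fertilizer = 8, y_labor = 8.
Shadow price of labor = 8.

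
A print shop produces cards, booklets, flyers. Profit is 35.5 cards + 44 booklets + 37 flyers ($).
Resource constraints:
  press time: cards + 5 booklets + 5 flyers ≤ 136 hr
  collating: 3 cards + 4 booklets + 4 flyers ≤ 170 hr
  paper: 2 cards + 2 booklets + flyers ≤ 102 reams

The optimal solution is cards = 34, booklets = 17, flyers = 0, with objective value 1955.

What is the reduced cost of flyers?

Binding: collating and paper. Non-binding: press time (17 unused).
By complementary slackness, y = 0 for the non-binding constraint.
The binding rows give the dual system: 3·y_collating + 2·y_paper = 35.5 and 4·y_collating + 2·y_paper = 44.
→ y_collating = 8.5 and y_paper = 5.
Reduced cost of flyers: c₃ − yᵀa₃ = 37 − (8.5·4 + 5·1) = 37 − 39 = -2.

-2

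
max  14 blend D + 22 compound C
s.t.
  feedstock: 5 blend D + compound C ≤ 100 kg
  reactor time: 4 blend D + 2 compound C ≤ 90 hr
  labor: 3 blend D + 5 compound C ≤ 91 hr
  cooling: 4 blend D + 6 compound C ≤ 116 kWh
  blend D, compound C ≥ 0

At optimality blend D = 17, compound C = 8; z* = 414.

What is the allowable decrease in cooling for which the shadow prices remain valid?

Binding constraints: labor, cooling. The basis is B = [[3,5],[4,6]] with det -2.
Per unit decrease in cooling, x* moves by d = (-2.5, 1.5).
The basis stays optimal until blend D reaches 0; allowable decrease = 6.8 kWh.

6.8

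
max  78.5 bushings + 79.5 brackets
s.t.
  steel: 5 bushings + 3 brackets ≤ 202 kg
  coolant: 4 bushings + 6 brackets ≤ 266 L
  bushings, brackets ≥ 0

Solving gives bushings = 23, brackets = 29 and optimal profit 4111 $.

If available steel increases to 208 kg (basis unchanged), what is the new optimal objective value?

At the optimum: steel uses 202 of 202 (binding); coolant uses 266 of 266 (binding).
The binding rows give the dual system: 5·y_steel + 4·y_coolant = 78.5 and 3·y_steel + 6·y_coolant = 79.5.
→ y_steel = 8.5 and y_coolant = 9.
Δz = y_steel·Δb = 8.5 × (6) = 51, so new z* = 4111 + 51 = 4162.

4162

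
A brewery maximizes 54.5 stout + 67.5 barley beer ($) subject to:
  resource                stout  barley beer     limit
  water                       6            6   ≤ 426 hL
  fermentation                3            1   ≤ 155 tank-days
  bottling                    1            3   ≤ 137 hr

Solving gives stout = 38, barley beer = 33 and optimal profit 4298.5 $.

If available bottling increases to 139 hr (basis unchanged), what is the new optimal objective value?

4311.5

At the optimum: water uses 426 of 426 (binding); fermentation uses 147 of 155 (slack = 8); bottling uses 137 of 137 (binding).
Since fermentation is not tight, its dual is 0.
The binding rows give the dual system: 6·y_water + 1·y_bottling = 54.5 and 6·y_water + 3·y_bottling = 67.5.
This yields shadow prices y_water = 8, y_bottling = 6.5.
Δz = y_bottling·Δb = 6.5 × (2) = 13, so new z* = 4298.5 + 13 = 4311.5.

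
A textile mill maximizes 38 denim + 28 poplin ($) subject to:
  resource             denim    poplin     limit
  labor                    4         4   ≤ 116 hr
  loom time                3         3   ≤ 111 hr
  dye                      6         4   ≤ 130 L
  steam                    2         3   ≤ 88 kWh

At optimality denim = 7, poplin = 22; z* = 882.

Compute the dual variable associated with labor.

2

Check each constraint at x*: labor 116/116 (tight); loom time 87/111 (slack 24); dye 130/130 (tight); steam 80/88 (slack 8).
Since loom time, steam are not tight, their duals are 0.
From A_Bᵀ y = c: 4·y_labor + 6·y_dye = 38; 4·y_labor + 4·y_dye = 28.
This yields shadow prices y_labor = 2, y_dye = 5.
Shadow price of labor = 2.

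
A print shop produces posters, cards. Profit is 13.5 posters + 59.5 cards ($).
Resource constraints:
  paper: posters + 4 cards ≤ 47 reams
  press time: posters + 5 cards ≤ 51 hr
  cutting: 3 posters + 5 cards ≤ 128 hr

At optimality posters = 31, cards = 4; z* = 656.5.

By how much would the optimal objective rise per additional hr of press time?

Binding: paper and press time. Non-binding: cutting (15 unused).
Slack constraints have shadow price 0 (complementary slackness).
From A_Bᵀ y = c: 1·y_paper + 1·y_press time = 13.5; 4·y_paper + 5·y_press time = 59.5.
→ y_paper = 8 and y_press time = 5.5.
Shadow price of press time = 5.5.

5.5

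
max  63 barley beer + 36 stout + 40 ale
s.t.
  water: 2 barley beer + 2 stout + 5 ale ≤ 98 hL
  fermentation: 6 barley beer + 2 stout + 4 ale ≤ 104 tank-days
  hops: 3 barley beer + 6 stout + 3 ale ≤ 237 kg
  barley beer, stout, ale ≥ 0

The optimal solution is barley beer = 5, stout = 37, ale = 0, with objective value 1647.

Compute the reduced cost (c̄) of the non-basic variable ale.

Binding: fermentation and hops. Non-binding: water (14 unused).
Slack constraints have shadow price 0 (complementary slackness).
The binding rows give the dual system: 6·y_fermentation + 3·y_hops = 63 and 2·y_fermentation + 6·y_hops = 36.
This yields shadow prices y_fermentation = 9, y_hops = 3.
Reduced cost of ale: c₃ − yᵀa₃ = 40 − (9·4 + 3·3) = 40 − 45 = -5.

-5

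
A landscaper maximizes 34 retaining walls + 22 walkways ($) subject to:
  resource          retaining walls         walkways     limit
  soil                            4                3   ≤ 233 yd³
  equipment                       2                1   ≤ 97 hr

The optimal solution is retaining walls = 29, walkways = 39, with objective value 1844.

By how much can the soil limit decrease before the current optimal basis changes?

Binding constraints: soil, equipment. The basis is B = [[4,3],[2,1]] with det -2.
Per unit decrease in soil, x* moves by d = (0.5, -1).
The basis stays optimal until walkways reaches 0; allowable decrease = 39 yd³.

39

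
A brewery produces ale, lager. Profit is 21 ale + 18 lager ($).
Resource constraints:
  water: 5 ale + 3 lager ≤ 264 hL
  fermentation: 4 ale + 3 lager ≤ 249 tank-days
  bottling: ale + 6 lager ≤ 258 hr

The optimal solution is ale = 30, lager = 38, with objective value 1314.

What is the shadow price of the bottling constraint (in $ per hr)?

1

At the optimum: water uses 264 of 264 (binding); fermentation uses 234 of 249 (slack = 15); bottling uses 258 of 258 (binding).
Slack constraints have shadow price 0 (complementary slackness).
The binding rows give the dual system: 5·y_water + 1·y_bottling = 21 and 3·y_water + 6·y_bottling = 18.
This yields shadow prices y_water = 4, y_bottling = 1.
Shadow price of bottling = 1.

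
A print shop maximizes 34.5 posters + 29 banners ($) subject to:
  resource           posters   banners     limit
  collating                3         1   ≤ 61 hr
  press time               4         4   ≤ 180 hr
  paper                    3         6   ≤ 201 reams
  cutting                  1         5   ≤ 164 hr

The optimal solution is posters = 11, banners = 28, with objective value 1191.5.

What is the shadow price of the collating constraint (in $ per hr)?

8

At the optimum: collating uses 61 of 61 (binding); press time uses 156 of 180 (slack = 24); paper uses 201 of 201 (binding); cutting uses 151 of 164 (slack = 13).
Slack constraints have shadow price 0 (complementary slackness).
Dual feasibility on the basic columns requires 3·y_collating + 3·y_paper = 34.5, 1·y_collating + 6·y_paper = 29.
→ y_collating = 8 and y_paper = 3.5.
Shadow price of collating = 8.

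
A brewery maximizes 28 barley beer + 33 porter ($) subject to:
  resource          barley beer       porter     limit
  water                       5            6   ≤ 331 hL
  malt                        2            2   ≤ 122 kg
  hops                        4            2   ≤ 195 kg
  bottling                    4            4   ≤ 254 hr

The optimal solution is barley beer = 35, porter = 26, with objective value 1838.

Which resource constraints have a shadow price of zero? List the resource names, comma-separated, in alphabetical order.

water: 331/331 (binding)
malt: 122/122 (binding)
hops: 192/195 (slack 3)
bottling: 244/254 (slack 10)
By complementary slackness, a constraint with positive slack has shadow price 0 → bottling, hops.

bottling, hops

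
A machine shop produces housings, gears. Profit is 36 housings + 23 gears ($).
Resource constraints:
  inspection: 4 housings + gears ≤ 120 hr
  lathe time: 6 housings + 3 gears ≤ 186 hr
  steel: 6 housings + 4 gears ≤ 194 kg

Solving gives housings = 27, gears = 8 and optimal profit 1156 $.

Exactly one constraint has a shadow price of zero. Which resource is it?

inspection: 116/120 (slack 4)
lathe time: 186/186 (binding)
steel: 194/194 (binding)
By complementary slackness, a constraint with positive slack has shadow price 0 → inspection.

inspection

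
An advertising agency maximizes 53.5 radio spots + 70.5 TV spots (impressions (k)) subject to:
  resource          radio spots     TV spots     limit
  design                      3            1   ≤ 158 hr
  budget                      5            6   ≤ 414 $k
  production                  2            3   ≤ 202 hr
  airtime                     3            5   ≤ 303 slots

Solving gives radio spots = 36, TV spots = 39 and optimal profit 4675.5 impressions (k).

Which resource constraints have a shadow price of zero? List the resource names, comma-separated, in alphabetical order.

design, production

design: 147/158 (slack 11)
budget: 414/414 (binding)
production: 189/202 (slack 13)
airtime: 303/303 (binding)
By complementary slackness, a constraint with positive slack has shadow price 0 → design, production.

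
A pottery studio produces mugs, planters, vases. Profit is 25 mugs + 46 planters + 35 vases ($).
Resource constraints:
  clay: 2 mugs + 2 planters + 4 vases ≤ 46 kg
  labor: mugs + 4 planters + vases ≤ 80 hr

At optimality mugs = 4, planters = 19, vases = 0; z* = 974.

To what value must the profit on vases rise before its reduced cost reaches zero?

Check each constraint at x*: clay 46/46 (tight); labor 80/80 (tight).
Dual feasibility on the basic columns requires 2·y_clay + 1·y_labor = 25, 2·y_clay + 4·y_labor = 46.
→ y_clay = 9 and y_labor = 7.
vases enters the basis when its profit ≥ yᵀa₃ = 9·4 + 7·1 = 43.

43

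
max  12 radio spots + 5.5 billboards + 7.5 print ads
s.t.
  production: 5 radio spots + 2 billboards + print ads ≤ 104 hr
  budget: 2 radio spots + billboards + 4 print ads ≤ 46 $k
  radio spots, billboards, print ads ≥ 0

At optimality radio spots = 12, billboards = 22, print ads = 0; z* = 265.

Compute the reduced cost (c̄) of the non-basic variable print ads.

-7.5

Check each constraint at x*: production 104/104 (tight); budget 46/46 (tight).
From A_Bᵀ y = c: 5·y_production + 2·y_budget = 12; 2·y_production + 1·y_budget = 5.5.
This yields shadow prices y_production = 1, y_budget = 3.5.
Reduced cost of print ads: c₃ − yᵀa₃ = 7.5 − (1·1 + 3.5·4) = 7.5 − 15 = -7.5.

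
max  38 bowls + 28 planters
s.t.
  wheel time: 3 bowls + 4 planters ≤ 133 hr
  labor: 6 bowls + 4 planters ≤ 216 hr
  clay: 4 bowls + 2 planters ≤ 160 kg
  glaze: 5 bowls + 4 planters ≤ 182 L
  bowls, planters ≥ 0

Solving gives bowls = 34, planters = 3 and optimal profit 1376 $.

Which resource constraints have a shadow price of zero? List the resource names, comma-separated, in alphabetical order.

wheel time: 114/133 (slack 19)
labor: 216/216 (binding)
clay: 142/160 (slack 18)
glaze: 182/182 (binding)
By complementary slackness, a constraint with positive slack has shadow price 0 → clay, wheel time.

clay, wheel time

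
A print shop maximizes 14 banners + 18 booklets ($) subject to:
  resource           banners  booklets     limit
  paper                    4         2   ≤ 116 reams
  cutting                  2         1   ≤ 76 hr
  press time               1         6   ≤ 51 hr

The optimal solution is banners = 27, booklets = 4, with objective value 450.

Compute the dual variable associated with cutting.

Check each constraint at x*: paper 116/116 (tight); cutting 58/76 (slack 18); press time 51/51 (tight).
Slack constraints have shadow price 0 (complementary slackness).
The binding rows give the dual system: 4·y_paper + 1·y_press time = 14 and 2·y_paper + 6·y_press time = 18.
Solving: y_paper = 3, y_press time = 2.
Shadow price of cutting = 0.

0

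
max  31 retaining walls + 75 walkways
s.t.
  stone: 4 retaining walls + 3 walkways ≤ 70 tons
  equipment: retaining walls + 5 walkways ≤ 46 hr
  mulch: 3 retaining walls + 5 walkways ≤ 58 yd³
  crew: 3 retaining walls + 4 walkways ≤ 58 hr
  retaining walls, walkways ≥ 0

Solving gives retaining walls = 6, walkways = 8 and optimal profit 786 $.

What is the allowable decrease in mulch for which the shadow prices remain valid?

12

Binding constraints: equipment, mulch. The basis is B = [[1,5],[3,5]] with det -10.
Per unit decrease in mulch, x* moves by d = (-0.5, 0.1).
The basis stays optimal until retaining walls reaches 0; allowable decrease = 12 yd³.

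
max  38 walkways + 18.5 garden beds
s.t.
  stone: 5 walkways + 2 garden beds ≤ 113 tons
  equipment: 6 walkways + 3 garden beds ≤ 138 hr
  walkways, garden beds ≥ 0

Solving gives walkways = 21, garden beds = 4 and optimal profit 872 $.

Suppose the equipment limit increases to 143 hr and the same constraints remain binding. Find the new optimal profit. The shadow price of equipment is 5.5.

899.5

Δb = 5, so new z* = 872 + (5.5)·(5) = 872 + 27.5 = 899.5.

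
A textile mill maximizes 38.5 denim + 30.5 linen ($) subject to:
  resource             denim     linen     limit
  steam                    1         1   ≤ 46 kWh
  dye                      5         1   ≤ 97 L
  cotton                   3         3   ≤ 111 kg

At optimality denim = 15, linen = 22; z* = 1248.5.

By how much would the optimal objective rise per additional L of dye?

2

At the optimum: steam uses 37 of 46 (slack = 9); dye uses 97 of 97 (binding); cotton uses 111 of 111 (binding).
Slack constraints have shadow price 0 (complementary slackness).
The binding rows give the dual system: 5·y_dye + 3·y_cotton = 38.5 and 1·y_dye + 3·y_cotton = 30.5.
Solving: y_dye = 2, y_cotton = 9.5.
Shadow price of dye = 2.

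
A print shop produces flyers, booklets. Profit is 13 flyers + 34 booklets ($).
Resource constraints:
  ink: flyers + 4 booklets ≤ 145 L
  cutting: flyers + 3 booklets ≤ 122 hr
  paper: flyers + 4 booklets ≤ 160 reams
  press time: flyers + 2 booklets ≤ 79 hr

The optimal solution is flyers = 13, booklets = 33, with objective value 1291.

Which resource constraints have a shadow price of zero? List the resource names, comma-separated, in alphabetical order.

cutting, paper

ink: 145/145 (binding)
cutting: 112/122 (slack 10)
paper: 145/160 (slack 15)
press time: 79/79 (binding)
By complementary slackness, a constraint with positive slack has shadow price 0 → cutting, paper.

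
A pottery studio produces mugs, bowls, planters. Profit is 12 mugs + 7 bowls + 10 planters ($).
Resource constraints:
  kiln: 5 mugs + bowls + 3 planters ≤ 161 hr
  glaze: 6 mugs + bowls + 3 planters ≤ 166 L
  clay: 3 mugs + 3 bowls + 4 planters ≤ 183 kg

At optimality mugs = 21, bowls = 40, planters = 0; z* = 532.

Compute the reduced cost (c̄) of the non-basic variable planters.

Check each constraint at x*: kiln 145/161 (slack 16); glaze 166/166 (tight); clay 183/183 (tight).
By complementary slackness, y = 0 for the non-binding constraint.
From A_Bᵀ y = c: 6·y_glaze + 3·y_clay = 12; 1·y_glaze + 3·y_clay = 7.
Solving: y_glaze = 1, y_clay = 2.
Reduced cost of planters: c₃ − yᵀa₃ = 10 − (1·3 + 2·4) = 10 − 11 = -1.

-1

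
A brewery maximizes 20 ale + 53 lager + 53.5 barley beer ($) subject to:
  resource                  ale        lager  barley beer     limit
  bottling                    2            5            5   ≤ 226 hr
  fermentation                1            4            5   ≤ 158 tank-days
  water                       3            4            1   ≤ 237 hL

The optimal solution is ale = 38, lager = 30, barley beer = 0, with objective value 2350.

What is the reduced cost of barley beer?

Check each constraint at x*: bottling 226/226 (tight); fermentation 158/158 (tight); water 234/237 (slack 3).
By complementary slackness, y = 0 for the non-binding constraint.
From A_Bᵀ y = c: 2·y_bottling + 1·y_fermentation = 20; 5·y_bottling + 4·y_fermentation = 53.
Solving: y_bottling = 9, y_fermentation = 2.
Reduced cost of barley beer: c₃ − yᵀa₃ = 53.5 − (9·5 + 2·5) = 53.5 − 55 = -1.5.

-1.5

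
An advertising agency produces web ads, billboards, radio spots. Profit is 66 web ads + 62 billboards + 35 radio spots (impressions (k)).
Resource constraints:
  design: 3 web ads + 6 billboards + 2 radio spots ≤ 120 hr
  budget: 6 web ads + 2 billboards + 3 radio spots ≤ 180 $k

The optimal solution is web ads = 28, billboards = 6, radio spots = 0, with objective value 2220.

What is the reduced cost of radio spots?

Check each constraint at x*: design 120/120 (tight); budget 180/180 (tight).
From A_Bᵀ y = c: 3·y_design + 6·y_budget = 66; 6·y_design + 2·y_budget = 62.
This yields shadow prices y_design = 8, y_budget = 7.
Reduced cost of radio spots: c₃ − yᵀa₃ = 35 − (8·2 + 7·3) = 35 − 37 = -2.

-2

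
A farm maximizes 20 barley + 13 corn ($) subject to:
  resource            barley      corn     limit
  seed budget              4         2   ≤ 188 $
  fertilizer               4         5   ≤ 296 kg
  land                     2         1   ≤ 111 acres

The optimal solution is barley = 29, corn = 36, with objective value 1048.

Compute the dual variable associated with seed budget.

4

At the optimum: seed budget uses 188 of 188 (binding); fertilizer uses 296 of 296 (binding); land uses 94 of 111 (slack = 17).
Since land is not tight, its dual is 0.
From A_Bᵀ y = c: 4·y_seed budget + 4·y_fertilizer = 20; 2·y_seed budget + 5·y_fertilizer = 13.
→ y_seed budget = 4 and y_fertilizer = 1.
Shadow price of seed budget = 4.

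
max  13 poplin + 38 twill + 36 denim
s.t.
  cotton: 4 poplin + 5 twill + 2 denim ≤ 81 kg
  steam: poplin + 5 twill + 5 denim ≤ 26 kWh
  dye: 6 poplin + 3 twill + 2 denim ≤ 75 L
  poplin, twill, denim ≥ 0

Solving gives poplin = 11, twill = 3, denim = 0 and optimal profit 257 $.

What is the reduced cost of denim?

Binding: steam and dye. Non-binding: cotton (22 unused).
Slack constraints have shadow price 0 (complementary slackness).
The binding rows give the dual system: 1·y_steam + 6·y_dye = 13 and 5·y_steam + 3·y_dye = 38.
This yields shadow prices y_steam = 7, y_dye = 1.
Reduced cost of denim: c₃ − yᵀa₃ = 36 − (7·5 + 1·2) = 36 − 37 = -1.

-1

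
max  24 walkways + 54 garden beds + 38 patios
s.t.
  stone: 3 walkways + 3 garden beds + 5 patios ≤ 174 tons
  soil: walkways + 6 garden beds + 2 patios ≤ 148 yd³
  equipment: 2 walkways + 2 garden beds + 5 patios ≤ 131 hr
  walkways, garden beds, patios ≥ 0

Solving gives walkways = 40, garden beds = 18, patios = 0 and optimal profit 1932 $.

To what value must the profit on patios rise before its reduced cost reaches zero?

Check each constraint at x*: stone 174/174 (tight); soil 148/148 (tight); equipment 116/131 (slack 15).
By complementary slackness, y = 0 for the non-binding constraint.
The binding rows give the dual system: 3·y_stone + 1·y_soil = 24 and 3·y_stone + 6·y_soil = 54.
Solving: y_stone = 6, y_soil = 6.
patios enters the basis when its profit ≥ yᵀa₃ = 6·5 + 6·2 = 42.

42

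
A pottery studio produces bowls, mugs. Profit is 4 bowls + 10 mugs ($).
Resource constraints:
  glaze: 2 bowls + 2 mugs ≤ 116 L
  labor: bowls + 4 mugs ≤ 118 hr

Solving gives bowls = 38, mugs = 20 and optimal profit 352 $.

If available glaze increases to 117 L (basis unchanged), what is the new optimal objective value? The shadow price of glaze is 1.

353

Δb = 1, so new z* = 352 + (1)·(1) = 352 + 1 = 353.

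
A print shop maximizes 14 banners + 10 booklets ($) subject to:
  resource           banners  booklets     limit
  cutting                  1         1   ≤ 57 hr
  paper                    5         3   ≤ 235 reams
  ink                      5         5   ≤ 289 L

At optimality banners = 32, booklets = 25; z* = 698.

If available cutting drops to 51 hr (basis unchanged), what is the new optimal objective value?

674

Check each constraint at x*: cutting 57/57 (tight); paper 235/235 (tight); ink 285/289 (slack 4).
By complementary slackness, y = 0 for the non-binding constraint.
The binding rows give the dual system: 1·y_cutting + 5·y_paper = 14 and 1·y_cutting + 3·y_paper = 10.
→ y_cutting = 4 and y_paper = 2.
Δz = y_cutting·Δb = 4 × (-6) = -24, so new z* = 698 − 24 = 674.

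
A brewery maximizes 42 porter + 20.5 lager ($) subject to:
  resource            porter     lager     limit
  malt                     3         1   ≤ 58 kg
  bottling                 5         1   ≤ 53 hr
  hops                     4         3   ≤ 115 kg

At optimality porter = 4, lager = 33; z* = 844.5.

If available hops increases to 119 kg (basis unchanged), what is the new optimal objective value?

866.5

At the optimum: malt uses 45 of 58 (slack = 13); bottling uses 53 of 53 (binding); hops uses 115 of 115 (binding).
Since malt is not tight, its dual is 0.
Dual feasibility on the basic columns requires 5·y_bottling + 4·y_hops = 42, 1·y_bottling + 3·y_hops = 20.5.
→ y_bottling = 4 and y_hops = 5.5.
Δz = y_hops·Δb = 5.5 × (4) = 22, so new z* = 844.5 + 22 = 866.5.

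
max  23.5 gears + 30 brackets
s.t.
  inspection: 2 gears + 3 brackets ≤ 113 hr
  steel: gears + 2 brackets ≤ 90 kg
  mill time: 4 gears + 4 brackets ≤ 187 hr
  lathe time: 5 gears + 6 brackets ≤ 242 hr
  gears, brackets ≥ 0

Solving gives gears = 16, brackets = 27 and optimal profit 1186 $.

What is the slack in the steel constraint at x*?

steel used = 1·16 + 2·27 = 70; slack = 90 − 70 = 20.

20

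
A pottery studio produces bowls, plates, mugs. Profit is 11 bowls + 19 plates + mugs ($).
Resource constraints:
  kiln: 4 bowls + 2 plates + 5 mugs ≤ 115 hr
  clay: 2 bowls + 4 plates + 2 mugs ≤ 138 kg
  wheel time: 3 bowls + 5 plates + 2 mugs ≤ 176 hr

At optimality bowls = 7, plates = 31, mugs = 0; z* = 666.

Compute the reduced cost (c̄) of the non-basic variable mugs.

-7

Binding: clay and wheel time. Non-binding: kiln (25 unused).
Since kiln is not tight, its dual is 0.
The binding rows give the dual system: 2·y_clay + 3·y_wheel time = 11 and 4·y_clay + 5·y_wheel time = 19.
Solving: y_clay = 1, y_wheel time = 3.
Reduced cost of mugs: c₃ − yᵀa₃ = 1 − (1·2 + 3·2) = 1 − 8 = -7.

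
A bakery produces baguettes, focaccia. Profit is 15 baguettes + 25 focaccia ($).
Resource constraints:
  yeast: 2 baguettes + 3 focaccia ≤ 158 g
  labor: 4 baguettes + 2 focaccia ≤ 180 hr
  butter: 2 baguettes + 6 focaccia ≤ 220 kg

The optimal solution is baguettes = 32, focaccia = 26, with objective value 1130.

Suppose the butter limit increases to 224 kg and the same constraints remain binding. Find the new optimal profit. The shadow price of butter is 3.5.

Δb = 4, so new z* = 1130 + (3.5)·(4) = 1130 + 14 = 1144.

1144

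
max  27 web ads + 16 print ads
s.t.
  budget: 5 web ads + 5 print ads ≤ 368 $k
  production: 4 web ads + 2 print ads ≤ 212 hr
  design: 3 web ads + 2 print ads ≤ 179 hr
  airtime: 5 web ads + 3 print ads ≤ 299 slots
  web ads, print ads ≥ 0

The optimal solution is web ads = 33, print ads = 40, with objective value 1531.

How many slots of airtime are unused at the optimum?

airtime used = 5·33 + 3·40 = 285; slack = 299 − 285 = 14.

14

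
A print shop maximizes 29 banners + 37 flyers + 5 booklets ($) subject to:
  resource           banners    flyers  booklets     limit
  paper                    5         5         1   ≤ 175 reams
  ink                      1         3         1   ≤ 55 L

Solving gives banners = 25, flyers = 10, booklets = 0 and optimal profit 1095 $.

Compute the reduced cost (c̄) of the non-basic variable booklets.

Both paper and ink are binding at x*.
The binding rows give the dual system: 5·y_paper + 1·y_ink = 29 and 5·y_paper + 3·y_ink = 37.
This yields shadow prices y_paper = 5, y_ink = 4.
Reduced cost of booklets: c₃ − yᵀa₃ = 5 − (5·1 + 4·1) = 5 − 9 = -4.

-4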